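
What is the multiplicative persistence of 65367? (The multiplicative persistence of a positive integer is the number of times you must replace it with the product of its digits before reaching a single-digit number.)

2

65367 → 3780 → 0 (2 steps)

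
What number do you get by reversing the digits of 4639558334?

4338559364

Reversing 4639558334 gives 4338559364.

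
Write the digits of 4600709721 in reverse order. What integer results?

1279070064

Reversing 4600709721 gives 1279070064.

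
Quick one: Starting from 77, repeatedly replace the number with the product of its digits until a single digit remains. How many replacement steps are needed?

77 → 49 → 36 → 18 → 8 (4 steps)

4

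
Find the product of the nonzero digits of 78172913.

7×8×1×7×2×9×1×3 = 21168

21168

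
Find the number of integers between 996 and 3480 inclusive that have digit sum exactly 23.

53

The integers in [996, 3480] that have digit sum exactly 23: 1499, 1589, 1598, 1679, 1688, 1697, …, 3398, 3479.
53 qualify.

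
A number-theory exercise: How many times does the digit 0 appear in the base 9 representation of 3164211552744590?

2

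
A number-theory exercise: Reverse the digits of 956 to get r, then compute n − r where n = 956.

297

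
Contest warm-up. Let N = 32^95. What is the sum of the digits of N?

731

32^95 = 97554642197374757230674913431036447054643691958280348464348654988292866838117675628759565720734124098744591597543956965482749239977758915821568
Sum of its 143 digits: 731.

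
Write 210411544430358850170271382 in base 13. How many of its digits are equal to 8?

1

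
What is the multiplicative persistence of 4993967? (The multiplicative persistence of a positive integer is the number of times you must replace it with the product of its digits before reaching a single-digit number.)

4993967 → 367416 → 3024 → 0 (3 steps)

3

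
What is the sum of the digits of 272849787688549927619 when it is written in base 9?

107

272849787688549927619 in base 9 is 2438758788373875501422.
Digit sum: 2+4+3+8+7+5+8+7+8+8+3+7+3+8+7+5+5+0+1+4+2+2 = 107.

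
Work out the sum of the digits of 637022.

20

6+3+7+0+2+2 = 20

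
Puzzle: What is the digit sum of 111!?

693

111! = 1762952551090244663872161047107075788761409536026565516041574063347346955087248316436555574598462315773196047662837978913145847497199871623320096254145331200000000000000000000000000
Sum of its 181 digits: 693.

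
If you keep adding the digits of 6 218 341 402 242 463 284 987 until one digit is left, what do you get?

9

6+2+1+8+3+4+1+4+0+2+2+4+2+4+6+3+2+8+4+9+8+7 = 90
9+0 = 9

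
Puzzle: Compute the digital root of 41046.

6

4+1+0+4+6 = 15
1+5 = 6
(Equivalently, 41046 mod 9 = 6.)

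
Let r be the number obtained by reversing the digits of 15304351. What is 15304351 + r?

Reverse of 15304351 is 15340351.
15304351 + 15340351 = 30644702

30644702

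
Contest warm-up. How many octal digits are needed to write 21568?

5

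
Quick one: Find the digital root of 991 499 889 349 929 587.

5

9+9+1+4+9+9+8+8+9+3+4+9+9+2+9+5+8+7 = 122
1+2+2 = 5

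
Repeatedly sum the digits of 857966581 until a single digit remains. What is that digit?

8+5+7+9+6+6+5+8+1 = 55
5+5 = 10
1+0 = 1
(Equivalently, 857966581 mod 9 = 1.)

1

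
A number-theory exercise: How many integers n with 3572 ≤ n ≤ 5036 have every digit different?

The integers in [3572, 5036] that have every digit different: 3572, 3574, 3576, 3578, 3579, 3580, …, 5034, 5036.
765 qualify.

765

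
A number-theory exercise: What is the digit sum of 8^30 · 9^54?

351

8^30 · 9^54 = 4185960438265591030176157073070329453656445199622125890814546065771748774641664
Sum of its 79 digits: 351.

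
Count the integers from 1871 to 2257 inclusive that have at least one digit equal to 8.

91

The integers in [1871, 2257] that have at least one digit equal to 8: 1871, 1872, 1873, 1874, 1875, 1876, …, 2238, 2248.
91 qualify.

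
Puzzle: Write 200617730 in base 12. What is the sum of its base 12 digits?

200617730 in base 12 is 5722A282.
Digit sum: 5+7+2+2+10+2+8+2 = 38.

38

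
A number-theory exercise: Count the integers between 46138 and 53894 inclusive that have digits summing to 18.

395

The integers in [46138, 53894] that have digits summing to 18: 46143, 46152, 46161, 46170, 46206, 46215, …, 53811, 53820.
395 qualify.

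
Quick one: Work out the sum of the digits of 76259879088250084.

88

7+6+2+5+9+8+7+9+0+8+8+2+5+0+0+8+4 = 88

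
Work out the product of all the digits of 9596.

2430

9×5×9×6 = 2430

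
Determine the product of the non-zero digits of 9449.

1296

9×4×4×9 = 1296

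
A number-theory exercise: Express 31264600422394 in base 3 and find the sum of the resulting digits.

24

31264600422394 in base 3 is 11002200212101202111100100101.
Digit sum: 1+1+0+0+2+2+0+0+2+1+2+1+0+1+2+0+2+1+1+1+1+0+0+1+0+0+1+0+1 = 24.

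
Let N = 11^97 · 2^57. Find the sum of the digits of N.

511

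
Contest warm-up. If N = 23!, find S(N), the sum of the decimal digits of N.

23! = 25852016738884976640000
Sum of its 23 digits: 99.

99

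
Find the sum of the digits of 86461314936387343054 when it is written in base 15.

144

86461314936387343054 in base 15 is D26AC4CE46D9C7B54.
Digit sum: 13+2+6+10+12+4+12+14+4+6+13+9+12+7+11+5+4 = 144.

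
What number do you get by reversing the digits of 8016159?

9516108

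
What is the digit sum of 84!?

84! = 3314240134565353266999387579130131288000666286242049487118846032383059131291716864129885722968716753156177920000000000000000000
Sum of its 127 digits: 477.

477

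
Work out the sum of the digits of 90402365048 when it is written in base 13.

68

90402365048 in base 13 is 86A92B11C8.
Digit sum: 8+6+10+9+2+11+1+1+12+8 = 68.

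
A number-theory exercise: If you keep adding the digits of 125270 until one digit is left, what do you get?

8

1+2+5+2+7+0 = 17
1+7 = 8
(Equivalently, 125270 mod 9 = 8.)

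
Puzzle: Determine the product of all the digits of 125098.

0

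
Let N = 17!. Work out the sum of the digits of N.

17! = 355687428096000
Sum of its 15 digits: 63.

63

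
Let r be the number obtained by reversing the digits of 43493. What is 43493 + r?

82927

Reverse of 43493 is 39434.
43493 + 39434 = 82927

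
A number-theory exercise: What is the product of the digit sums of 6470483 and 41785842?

1248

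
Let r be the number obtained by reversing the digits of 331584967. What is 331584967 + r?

1101070100

Reverse of 331584967 is 769485133.
331584967 + 769485133 = 1101070100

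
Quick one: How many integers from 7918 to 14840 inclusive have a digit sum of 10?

The integers in [7918, 14840] that have a digit sum of 10: 8002, 8011, 8020, 8101, 8110, 8200, …, 14410, 14500.
194 qualify.

194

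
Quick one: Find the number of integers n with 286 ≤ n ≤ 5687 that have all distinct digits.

The integers in [286, 5687] that have all distinct digits: 286, 287, 289, 290, 291, 293, …, 5684, 5687.
2859 qualify.

2859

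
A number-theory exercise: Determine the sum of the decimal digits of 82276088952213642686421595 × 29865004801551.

189

82276088952213642686421595 × 29865004801551 = 2457175791610697623420349189305295893845
Sum of its 40 digits: 189.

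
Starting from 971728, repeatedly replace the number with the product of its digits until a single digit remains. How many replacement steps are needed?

971728 → 7056 → 0 (2 steps)

2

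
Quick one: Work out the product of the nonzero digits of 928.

9×2×8 = 144

144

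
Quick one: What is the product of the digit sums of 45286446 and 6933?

819

S(45286446) = 4+5+2+8+6+4+4+6 = 39.
S(6933) = 6+9+3+3 = 21.
39 · 21 = 819.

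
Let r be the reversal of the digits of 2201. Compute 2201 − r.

1179

Reverse of 2201 is 1022.
2201 − 1022 = 1179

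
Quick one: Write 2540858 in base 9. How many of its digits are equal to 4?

2540858 in base 9 is 4702355.
The digit 4 appears 1 time.

1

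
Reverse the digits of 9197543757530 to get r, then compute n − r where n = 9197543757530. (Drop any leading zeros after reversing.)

8839970299611

Reverse of 9197543757530 is 357573457919.
9197543757530 − 357573457919 = 8839970299611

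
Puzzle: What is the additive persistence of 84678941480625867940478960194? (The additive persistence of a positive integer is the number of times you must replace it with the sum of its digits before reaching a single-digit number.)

3

84678941480625867940478960194 → 154 → 10 → 1 (3 steps)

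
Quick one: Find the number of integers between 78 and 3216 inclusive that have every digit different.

The integers in [78, 3216] that have every digit different: 78, 79, 80, 81, 82, 83, …, 3215, 3216.
1799 qualify.

1799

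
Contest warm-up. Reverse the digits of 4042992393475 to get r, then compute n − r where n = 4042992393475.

Reverse of 4042992393475 is 5743932992404.
4042992393475 − 5743932992404 = -1700940598929

-1700940598929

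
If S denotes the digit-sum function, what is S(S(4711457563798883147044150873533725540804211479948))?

5

First digit sum: 221.
2+2+1 = 5.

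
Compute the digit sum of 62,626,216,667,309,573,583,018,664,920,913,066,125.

6+2+6+2+6+2+1+6+6+6+7+3+0+9+5+7+3+5+8+3+0+1+8+6+6+4+9+2+0+9+1+3+0+6+6+1+2+5 = 162

162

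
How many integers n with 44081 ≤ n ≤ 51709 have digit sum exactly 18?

375

The integers in [44081, 51709] that have digit sum exactly 18: 44082, 44091, 44109, 44118, 44127, 44136, …, 51660, 51705.
375 qualify.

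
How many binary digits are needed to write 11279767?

24

11279767 in base 2 is 101011000001110110010111, which has 24 digits.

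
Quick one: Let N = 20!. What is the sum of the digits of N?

54

20! = 2432902008176640000
Sum of its 19 digits: 54.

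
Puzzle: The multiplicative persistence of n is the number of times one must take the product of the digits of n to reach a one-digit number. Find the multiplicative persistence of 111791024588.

111791024588 → 0 (1 step)

1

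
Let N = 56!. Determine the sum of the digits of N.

333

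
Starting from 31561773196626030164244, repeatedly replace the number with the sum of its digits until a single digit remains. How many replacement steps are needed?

3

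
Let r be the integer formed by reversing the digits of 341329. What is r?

Reversing 341329 gives 923143.

923143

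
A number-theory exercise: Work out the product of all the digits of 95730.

0

9×5×7×3×0 = 0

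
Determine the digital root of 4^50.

The digital root of n equals n mod 9 (or 9 when 9 | n), so we need 4^50 mod 9.
4^50 ≡ 7 (mod 9), so the digital root is 7.

7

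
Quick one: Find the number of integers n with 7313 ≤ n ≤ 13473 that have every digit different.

2117

The integers in [7313, 13473] that have every digit different: 7314, 7315, 7316, 7318, 7319, 7320, …, 13470, 13472.
2117 qualify.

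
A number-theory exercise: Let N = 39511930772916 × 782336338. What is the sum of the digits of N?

39511930772916 × 782336338 = 30911619228192613021608
Sum of its 23 digits: 81.

81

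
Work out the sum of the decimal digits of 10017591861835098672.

1+0+0+1+7+5+9+1+8+6+1+8+3+5+0+9+8+6+7+2 = 87

87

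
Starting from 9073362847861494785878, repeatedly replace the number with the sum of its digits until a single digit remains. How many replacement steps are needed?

9073362847861494785878 → 124 → 7 (2 steps)

2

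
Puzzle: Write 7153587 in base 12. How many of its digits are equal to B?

1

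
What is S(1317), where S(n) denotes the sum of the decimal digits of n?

12

1+3+1+7 = 12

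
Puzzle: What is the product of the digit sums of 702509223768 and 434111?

714

S(702509223768) = 7+0+2+5+0+9+2+2+3+7+6+8 = 51.
S(434111) = 4+3+4+1+1+1 = 14.
51 · 14 = 714.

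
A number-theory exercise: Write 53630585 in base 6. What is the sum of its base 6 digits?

35

53630585 in base 6 is 5153253425.
Digit sum: 5+1+5+3+2+5+3+4+2+5 = 35.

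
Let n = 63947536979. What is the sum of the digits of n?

68

6+3+9+4+7+5+3+6+9+7+9 = 68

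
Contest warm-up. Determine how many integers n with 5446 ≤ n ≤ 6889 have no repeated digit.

693

The integers in [5446, 6889] that have no repeated digit: 5460, 5461, 5462, 5463, 5467, 5468, …, 6875, 6879.
693 qualify.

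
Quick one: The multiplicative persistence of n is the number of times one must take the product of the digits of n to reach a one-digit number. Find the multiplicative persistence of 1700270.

1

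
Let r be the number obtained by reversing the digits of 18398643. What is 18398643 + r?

53088024

Reverse of 18398643 is 34689381.
18398643 + 34689381 = 53088024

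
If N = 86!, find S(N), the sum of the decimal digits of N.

86! = 24227095383672732381765523203441259715284870552429381750838764496720162249742450276789464634901319465571660595200000000000000000000
Sum of its 131 digits: 495.

495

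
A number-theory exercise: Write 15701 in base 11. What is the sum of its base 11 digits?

15701 in base 11 is 10884.
Digit sum: 1+0+8+8+4 = 21.

21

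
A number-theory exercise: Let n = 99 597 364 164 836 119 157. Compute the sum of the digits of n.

104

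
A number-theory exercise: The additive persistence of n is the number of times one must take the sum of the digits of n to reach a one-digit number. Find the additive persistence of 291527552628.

2

291527552628 → 54 → 9 (2 steps)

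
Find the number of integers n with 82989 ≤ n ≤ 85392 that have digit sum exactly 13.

The integers in [82989, 85392] that have digit sum exactly 13: 83002, 83011, 83020, 83101, 83110, 83200, 84001, 84010, 84100, 85000.
10 qualify.

10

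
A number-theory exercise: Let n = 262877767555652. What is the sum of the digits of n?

80

2+6+2+8+7+7+7+6+7+5+5+5+6+5+2 = 80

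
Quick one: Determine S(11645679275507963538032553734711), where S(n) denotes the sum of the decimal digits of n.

140

1+1+6+4+5+6+7+9+2+7+5+5+0+7+9+6+3+5+3+8+0+3+2+5+5+3+7+3+4+7+1+1 = 140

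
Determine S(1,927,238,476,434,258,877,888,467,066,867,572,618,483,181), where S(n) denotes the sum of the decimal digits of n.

225

1+9+2+7+2+3+8+4+7+6+4+3+4+2+5+8+8+7+7+8+8+8+4+6+7+0+6+6+8+6+7+5+7+2+6+1+8+4+8+3+1+8+1 = 225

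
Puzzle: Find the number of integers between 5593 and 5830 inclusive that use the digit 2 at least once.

50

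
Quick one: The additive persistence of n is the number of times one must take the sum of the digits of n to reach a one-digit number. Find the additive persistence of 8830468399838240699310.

8830468399838240699310 → 111 → 3 (2 steps)

2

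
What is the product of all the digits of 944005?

9×4×4×0×0×5 = 0

0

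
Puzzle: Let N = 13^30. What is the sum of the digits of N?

163

13^30 = 2619995643649944960380551432833049
Sum of its 34 digits: 163.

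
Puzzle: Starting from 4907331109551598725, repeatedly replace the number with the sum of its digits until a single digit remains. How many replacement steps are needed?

3

4907331109551598725 → 84 → 12 → 3 (3 steps)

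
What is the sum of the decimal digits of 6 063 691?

31

6+0+6+3+6+9+1 = 31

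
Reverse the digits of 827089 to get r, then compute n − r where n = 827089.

-153639

Reverse of 827089 is 980728.
827089 − 980728 = -153639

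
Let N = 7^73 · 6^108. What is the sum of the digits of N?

7^73 · 6^108 = 54012211858512209896197648235044336648804088140317062047625473814012446889581199225477382537619614036314955416497825007784822130137744834625011712
Sum of its 146 digits: 612.

612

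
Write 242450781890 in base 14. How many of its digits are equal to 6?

1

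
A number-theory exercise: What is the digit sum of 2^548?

733

2^548 = 921377545122446619199598286374089084696513969828232526459034741270904336521520715841339532514076847544303802497745079321233052888165232576308943909041185557531590656
Sum of its 165 digits: 733.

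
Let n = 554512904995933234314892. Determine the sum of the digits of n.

5+5+4+5+1+2+9+0+4+9+9+5+9+3+3+2+3+4+3+1+4+8+9+2 = 109

109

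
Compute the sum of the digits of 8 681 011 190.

35

8+6+8+1+0+1+1+1+9+0 = 35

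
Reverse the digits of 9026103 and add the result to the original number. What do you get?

Reverse of 9026103 is 3016209.
9026103 + 3016209 = 12042312

12042312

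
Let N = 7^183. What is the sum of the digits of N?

604

7^183 = 44971908938350550203690037845046502858910712208821747267590169606165280652717530801503529268103662016668696336336122037734100478204746341255232210040244343
Sum of its 155 digits: 604.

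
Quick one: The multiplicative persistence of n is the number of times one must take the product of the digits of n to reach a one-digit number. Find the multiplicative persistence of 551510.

551510 → 0 (1 step)

1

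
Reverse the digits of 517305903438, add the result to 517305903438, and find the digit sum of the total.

42

Reversal of 517305903438 is 834309503715; 517305903438 + 834309503715 = 1351615407153.
Digit sum of 1351615407153: 1+3+5+1+6+1+5+4+0+7+1+5+3 = 42.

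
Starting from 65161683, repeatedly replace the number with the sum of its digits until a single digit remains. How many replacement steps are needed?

65161683 → 36 → 9 (2 steps)

2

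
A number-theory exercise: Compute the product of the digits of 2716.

2×7×1×6 = 84

84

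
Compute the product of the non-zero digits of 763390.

3402

7×6×3×3×9 = 3402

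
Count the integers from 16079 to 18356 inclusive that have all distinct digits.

749

The integers in [16079, 18356] that have all distinct digits: 16079, 16082, 16083, 16084, 16085, 16087, …, 18354, 18356.
749 qualify.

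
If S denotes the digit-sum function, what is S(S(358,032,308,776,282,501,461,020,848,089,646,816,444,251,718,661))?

2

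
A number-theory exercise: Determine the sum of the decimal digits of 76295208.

39

7+6+2+9+5+2+0+8 = 39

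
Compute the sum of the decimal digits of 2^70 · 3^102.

342

2^70 · 3^102 = 5476053442340938518634263802713267863573779719189362455054789499682816
Sum of its 70 digits: 342.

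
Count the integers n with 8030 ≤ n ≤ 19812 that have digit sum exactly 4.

The integers in [8030, 19812] that have digit sum exactly 4: 10003, 10012, 10021, 10030, 10102, 10111, …, 12100, 13000.
20 qualify.

20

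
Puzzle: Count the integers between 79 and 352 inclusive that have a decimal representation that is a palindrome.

The integers in [79, 352] that have a decimal representation that is a palindrome: 88, 99, 101, 111, 121, 131, …, 333, 343.
27 qualify.

27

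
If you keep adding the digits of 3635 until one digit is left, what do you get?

8

3+6+3+5 = 17
1+7 = 8
(Equivalently, 3635 mod 9 = 8.)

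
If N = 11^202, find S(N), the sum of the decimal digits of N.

898

11^202 = 2297853845171588072967402761384480772108857010411952196233974261885552801863266860308301100577927431534441698433846526438881740072516615475420715284523147548854512490635413797197344440102765861505833264235932121
Sum of its 211 digits: 898.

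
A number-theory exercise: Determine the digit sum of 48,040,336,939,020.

51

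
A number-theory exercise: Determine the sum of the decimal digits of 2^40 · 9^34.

198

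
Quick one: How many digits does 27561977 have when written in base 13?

7

27561977 in base 13 is 5930381, which has 7 digits.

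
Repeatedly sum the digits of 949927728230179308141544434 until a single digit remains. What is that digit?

3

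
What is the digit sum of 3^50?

144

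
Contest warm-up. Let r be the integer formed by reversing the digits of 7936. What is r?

Reversing 7936 gives 6397.

6397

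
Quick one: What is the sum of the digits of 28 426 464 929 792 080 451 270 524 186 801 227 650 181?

2+8+4+2+6+4+6+4+9+2+9+7+9+2+0+8+0+4+5+1+2+7+0+5+2+4+1+8+6+8+0+1+2+2+7+6+5+0+1+8+1 = 168

168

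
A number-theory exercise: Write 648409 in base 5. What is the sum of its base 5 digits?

648409 in base 5 is 131222114.
Digit sum: 1+3+1+2+2+2+1+1+4 = 17.

17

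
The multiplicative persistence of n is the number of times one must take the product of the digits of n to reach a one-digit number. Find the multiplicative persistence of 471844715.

2

471844715 → 125440 → 0 (2 steps)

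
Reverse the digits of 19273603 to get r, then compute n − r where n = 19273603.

Reverse of 19273603 is 30637291.
19273603 − 30637291 = -11363688

-11363688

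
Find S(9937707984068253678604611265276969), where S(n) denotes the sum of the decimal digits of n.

9+9+3+7+7+0+7+9+8+4+0+6+8+2+5+3+6+7+8+6+0+4+6+1+1+2+6+5+2+7+6+9+6+9 = 178

178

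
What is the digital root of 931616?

9+3+1+6+1+6 = 26
2+6 = 8
(Equivalently, 931616 mod 9 = 8.)

8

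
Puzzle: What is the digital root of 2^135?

The digital root of n equals n mod 9 (or 9 when 9 | n), so we need 2^135 mod 9.
2^135 ≡ 8 (mod 9), so the digital root is 8.

8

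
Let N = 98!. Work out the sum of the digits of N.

639

98! = 9426890448883247745626185743057242473809693764078951663494238777294707070023223798882976159207729119823605850588608460429412647567360000000000000000000000
Sum of its 154 digits: 639.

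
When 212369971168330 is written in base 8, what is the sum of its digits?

45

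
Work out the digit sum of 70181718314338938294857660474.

7+0+1+8+1+7+1+8+3+1+4+3+3+8+9+3+8+2+9+4+8+5+7+6+6+0+4+7+4 = 137

137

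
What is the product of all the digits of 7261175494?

423360

7×2×6×1×1×7×5×4×9×4 = 423360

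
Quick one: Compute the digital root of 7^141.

1

The digital root of n equals n mod 9 (or 9 when 9 | n), so we need 7^141 mod 9.
7^141 ≡ 1 (mod 9), so the digital root is 1.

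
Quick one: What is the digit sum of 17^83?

17^83 = 1340480418895698023067411176743717312981007012239556134605753941864386337047277655624320393544131928113
Sum of its 103 digits: 422.

422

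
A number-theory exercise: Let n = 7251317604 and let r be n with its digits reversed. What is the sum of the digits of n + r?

36

Reversal of 7251317604 is 4067131527; 7251317604 + 4067131527 = 11318449131.
Digit sum of 11318449131: 1+1+3+1+8+4+4+9+1+3+1 = 36.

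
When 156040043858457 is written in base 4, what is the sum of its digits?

39

156040043858457 in base 4 is 203132223213120220220121.
Digit sum: 2+0+3+1+3+2+2+2+3+2+1+3+1+2+0+2+2+0+2+2+0+1+2+1 = 39.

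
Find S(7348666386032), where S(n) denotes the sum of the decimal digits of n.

7+3+4+8+6+6+6+3+8+6+0+3+2 = 62

62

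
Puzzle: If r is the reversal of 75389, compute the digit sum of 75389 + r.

28

Reversal of 75389 is 98357; 75389 + 98357 = 173746.
Digit sum of 173746: 1+7+3+7+4+6 = 28.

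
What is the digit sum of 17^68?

388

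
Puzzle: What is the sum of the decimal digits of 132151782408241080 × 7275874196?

123

132151782408241080 × 7275874196 = 961519743579528011719171680
Sum of its 27 digits: 123.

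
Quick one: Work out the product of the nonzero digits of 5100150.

5×1×1×5 = 25

25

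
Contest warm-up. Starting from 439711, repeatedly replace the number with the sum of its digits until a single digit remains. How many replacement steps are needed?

2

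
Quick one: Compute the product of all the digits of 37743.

1764

3×7×7×4×3 = 1764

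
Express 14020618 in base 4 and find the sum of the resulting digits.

16

14020618 in base 4 is 311133000022.
Digit sum: 3+1+1+1+3+3+0+0+0+0+2+2 = 16.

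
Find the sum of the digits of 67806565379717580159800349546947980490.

194

6+7+8+0+6+5+6+5+3+7+9+7+1+7+5+8+0+1+5+9+8+0+0+3+4+9+5+4+6+9+4+7+9+8+0+4+9+0 = 194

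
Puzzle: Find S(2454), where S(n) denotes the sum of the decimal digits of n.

15

2+4+5+4 = 15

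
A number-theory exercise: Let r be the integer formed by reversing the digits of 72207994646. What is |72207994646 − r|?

Reverse of 72207994646 is 64649970227.
|72207994646 − 64649970227| = 7558024419

7558024419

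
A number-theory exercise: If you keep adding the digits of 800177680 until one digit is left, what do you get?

8+0+0+1+7+7+6+8+0 = 37
3+7 = 10
1+0 = 1

1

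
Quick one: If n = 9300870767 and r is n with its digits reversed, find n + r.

16971650806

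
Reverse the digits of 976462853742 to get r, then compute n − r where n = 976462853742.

Reverse of 976462853742 is 247358264679.
976462853742 − 247358264679 = 729104589063

729104589063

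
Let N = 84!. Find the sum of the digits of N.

84! = 3314240134565353266999387579130131288000666286242049487118846032383059131291716864129885722968716753156177920000000000000000000
Sum of its 127 digits: 477.

477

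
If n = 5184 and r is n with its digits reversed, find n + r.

9999

Reverse of 5184 is 4815.
5184 + 4815 = 9999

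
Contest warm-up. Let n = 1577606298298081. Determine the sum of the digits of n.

1+5+7+7+6+0+6+2+9+8+2+9+8+0+8+1 = 79

79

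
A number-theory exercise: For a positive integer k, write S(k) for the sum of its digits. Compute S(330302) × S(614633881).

440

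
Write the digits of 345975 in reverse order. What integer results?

Reversing 345975 gives 579543.

579543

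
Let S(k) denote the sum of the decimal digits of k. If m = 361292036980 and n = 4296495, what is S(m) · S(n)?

S(361292036980) = 3+6+1+2+9+2+0+3+6+9+8+0 = 49.
S(4296495) = 4+2+9+6+4+9+5 = 39.
49 · 39 = 1911.

1911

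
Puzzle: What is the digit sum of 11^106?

11^106 = 244131953773478807896468655189242890169956148450713456327714069187732377528196957404677087520477124569203977561
Sum of its 111 digits: 538.

538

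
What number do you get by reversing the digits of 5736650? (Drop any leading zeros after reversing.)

Reversing 5736650 gives 566375.

566375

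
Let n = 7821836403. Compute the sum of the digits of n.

42

7+8+2+1+8+3+6+4+0+3 = 42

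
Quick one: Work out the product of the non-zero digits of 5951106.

1350

5×9×5×1×1×6 = 1350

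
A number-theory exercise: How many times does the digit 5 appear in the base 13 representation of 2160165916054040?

3

2160165916054040 in base 13 is 71945A058C965B.
The digit 5 appears 3 times.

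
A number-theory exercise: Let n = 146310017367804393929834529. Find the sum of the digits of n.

117

1+4+6+3+1+0+0+1+7+3+6+7+8+0+4+3+9+3+9+2+9+8+3+4+5+2+9 = 117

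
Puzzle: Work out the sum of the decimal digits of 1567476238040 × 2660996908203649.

110

1567476238040 × 2660996908203649 = 4171049423107126948720607960
Sum of its 28 digits: 110.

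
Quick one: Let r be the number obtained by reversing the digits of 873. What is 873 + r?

1251

Reverse of 873 is 378.
873 + 378 = 1251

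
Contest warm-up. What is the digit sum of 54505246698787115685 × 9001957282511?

54505246698787115685 × 9001957282511 = 490653902455205317671442384285035
Sum of its 33 digits: 132.

132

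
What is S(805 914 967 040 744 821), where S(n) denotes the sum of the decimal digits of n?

8+0+5+9+1+4+9+6+7+0+4+0+7+4+4+8+2+1 = 79

79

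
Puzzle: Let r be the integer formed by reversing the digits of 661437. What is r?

Reversing 661437 gives 734166.

734166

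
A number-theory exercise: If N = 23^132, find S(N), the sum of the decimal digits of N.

784

23^132 = 559853444205256635038100588781766472299607450896116455907997413610043321320649050722672985771503413338123172793785354887420997040443053745840717914418241953209814924365524375775521
Sum of its 180 digits: 784.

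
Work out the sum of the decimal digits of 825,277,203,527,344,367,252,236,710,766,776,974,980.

181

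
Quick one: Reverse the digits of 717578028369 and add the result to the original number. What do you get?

1681398904086

Reverse of 717578028369 is 963820875717.
717578028369 + 963820875717 = 1681398904086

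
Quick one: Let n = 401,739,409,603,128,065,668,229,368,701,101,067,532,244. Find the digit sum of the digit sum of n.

First digit sum: 161.
1+6+1 = 8.

8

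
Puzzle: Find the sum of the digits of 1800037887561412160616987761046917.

1+8+0+0+0+3+7+8+8+7+5+6+1+4+1+2+1+6+0+6+1+6+9+8+7+7+6+1+0+4+6+9+1+7 = 146

146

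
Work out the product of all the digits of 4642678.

4×6×4×2×6×7×8 = 64512

64512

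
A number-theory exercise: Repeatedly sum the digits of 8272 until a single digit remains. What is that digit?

8+2+7+2 = 19
1+9 = 10
1+0 = 1

1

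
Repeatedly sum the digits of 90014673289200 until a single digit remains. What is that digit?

6

9+0+0+1+4+6+7+3+2+8+9+2+0+0 = 51
5+1 = 6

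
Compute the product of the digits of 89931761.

81648

8×9×9×3×1×7×6×1 = 81648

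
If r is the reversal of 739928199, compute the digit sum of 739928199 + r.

42

Reversal of 739928199 is 991829937; 739928199 + 991829937 = 1731758136.
Digit sum of 1731758136: 1+7+3+1+7+5+8+1+3+6 = 42.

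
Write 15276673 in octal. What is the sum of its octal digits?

20

15276673 in base 8 is 72215201.
Digit sum: 7+2+2+1+5+2+0+1 = 20.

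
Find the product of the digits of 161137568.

30240

1×6×1×1×3×7×5×6×8 = 30240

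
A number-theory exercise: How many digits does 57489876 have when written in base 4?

57489876 in base 4 is 3123103213110, which has 13 digits.

13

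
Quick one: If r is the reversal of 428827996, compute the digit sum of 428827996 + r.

Reversal of 428827996 is 699728824; 428827996 + 699728824 = 1128556820.
Digit sum of 1128556820: 1+1+2+8+5+5+6+8+2+0 = 38.

38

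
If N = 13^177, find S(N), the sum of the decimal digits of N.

802

13^177 = 147222218654879229226779261692351154302126873105911362488747123111058844400870928261941105333360422613311159174556016363190447913614122173297063195222815590805091998447210274489462733779916167901133
Sum of its 198 digits: 802.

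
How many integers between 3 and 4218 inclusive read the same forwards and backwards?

138

The integers in [3, 4218] that read the same forwards and backwards: 3, 4, 5, 6, 7, 8, …, 4004, 4114.
138 qualify.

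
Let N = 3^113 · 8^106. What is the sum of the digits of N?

603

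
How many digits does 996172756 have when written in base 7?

11

996172756 in base 7 is 33454220515, which has 11 digits.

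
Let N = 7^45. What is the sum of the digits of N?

163

7^45 = 107006904423598033356356300384937784807
Sum of its 39 digits: 163.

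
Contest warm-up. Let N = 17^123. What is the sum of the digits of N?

17^123 = 22142024630120207359320573764236957523345603216987331732240497016947292822996637496750906355872025391170927994632063938187990037220685580536286573569713
Sum of its 152 digits: 665.

665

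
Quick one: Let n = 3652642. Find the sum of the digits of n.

28

3+6+5+2+6+4+2 = 28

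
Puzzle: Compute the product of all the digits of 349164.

2592

3×4×9×1×6×4 = 2592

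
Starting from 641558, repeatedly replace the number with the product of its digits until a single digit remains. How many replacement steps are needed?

2

641558 → 4800 → 0 (2 steps)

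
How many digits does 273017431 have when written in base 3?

273017431 in base 3 is 201000201201111201, which has 18 digits.

18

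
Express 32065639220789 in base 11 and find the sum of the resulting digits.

32065639220789 in base 11 is A242A63432A49.
Digit sum: 10+2+4+2+10+6+3+4+3+2+10+4+9 = 69.

69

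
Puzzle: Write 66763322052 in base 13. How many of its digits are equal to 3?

2

66763322052 in base 13 is 63ACA063BB.
The digit 3 appears 2 times.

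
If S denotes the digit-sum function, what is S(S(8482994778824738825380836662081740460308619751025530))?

First digit sum: 240.
2+4+0 = 6.

6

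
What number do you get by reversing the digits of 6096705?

5076906

Reversing 6096705 gives 5076906.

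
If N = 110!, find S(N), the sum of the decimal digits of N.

657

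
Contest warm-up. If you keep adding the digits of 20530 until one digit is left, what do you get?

1

2+0+5+3+0 = 10
1+0 = 1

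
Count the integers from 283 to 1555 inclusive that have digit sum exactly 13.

105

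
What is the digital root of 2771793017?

2+7+7+1+7+9+3+0+1+7 = 44
4+4 = 8

8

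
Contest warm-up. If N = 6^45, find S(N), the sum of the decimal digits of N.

6^45 = 103945637534048876111514866313854976
Sum of its 36 digits: 162.

162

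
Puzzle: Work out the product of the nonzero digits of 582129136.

5×8×2×1×2×9×1×3×6 = 25920

25920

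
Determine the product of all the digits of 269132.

648

2×6×9×1×3×2 = 648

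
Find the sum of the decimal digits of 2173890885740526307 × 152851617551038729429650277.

2173890885740526307 × 152851617551038729429650277 = 332282738264899760053145080226536280928337039
Sum of its 45 digits: 193.

193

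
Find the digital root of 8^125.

The digital root of n equals n mod 9 (or 9 when 9 | n), so we need 8^125 mod 9.
8^125 ≡ 8 (mod 9), so the digital root is 8.

8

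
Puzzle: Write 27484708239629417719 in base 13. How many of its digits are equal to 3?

27484708239629417719 in base 13 is 323C60218C00CB6337.
The digit 3 appears 4 times.

4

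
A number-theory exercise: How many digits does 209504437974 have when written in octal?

13

209504437974 in base 8 is 3030734003326, which has 13 digits.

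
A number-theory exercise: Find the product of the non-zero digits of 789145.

7×8×9×1×4×5 = 10080

10080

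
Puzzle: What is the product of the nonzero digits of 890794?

18144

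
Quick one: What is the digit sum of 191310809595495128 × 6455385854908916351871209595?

192

191310809595495128 × 6455385854908916351871209595 = 1234985094153932234548184342726851352289353160
Sum of its 46 digits: 192.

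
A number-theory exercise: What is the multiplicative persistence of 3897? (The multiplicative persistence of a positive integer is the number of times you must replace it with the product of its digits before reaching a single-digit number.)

3897 → 1512 → 10 → 0 (3 steps)

3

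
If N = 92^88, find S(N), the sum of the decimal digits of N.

92^88 = 65062209298702438727286854047296905069144648459449400917376092182729695446587074018737663438918014465780183037464922663372964278430661209926657486812990156234012417134166016
Sum of its 173 digits: 781.

781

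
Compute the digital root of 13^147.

1

The digital root of n equals n mod 9 (or 9 when 9 | n), so we need 13^147 mod 9.
13^147 ≡ 1 (mod 9), so the digital root is 1.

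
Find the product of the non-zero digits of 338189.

3×3×8×1×8×9 = 5184

5184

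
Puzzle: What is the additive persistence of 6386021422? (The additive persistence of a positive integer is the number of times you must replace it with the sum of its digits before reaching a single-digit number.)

6386021422 → 34 → 7 (2 steps)

2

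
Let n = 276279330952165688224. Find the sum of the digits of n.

2+7+6+2+7+9+3+3+0+9+5+2+1+6+5+6+8+8+2+2+4 = 97

97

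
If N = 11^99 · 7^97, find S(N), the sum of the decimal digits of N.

11^99 · 7^97 = 118136938514180243388572739401826284995740322791147466560338310099743666386217600374137774761656702426806608169777159519228832587503834320534719871049775187747910282054453152575290276837
Sum of its 186 digits: 839.

839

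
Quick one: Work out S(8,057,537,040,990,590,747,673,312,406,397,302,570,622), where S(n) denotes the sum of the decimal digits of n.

8+0+5+7+5+3+7+0+4+0+9+9+0+5+9+0+7+4+7+6+7+3+3+1+2+4+0+6+3+9+7+3+0+2+5+7+0+6+2+2 = 167

167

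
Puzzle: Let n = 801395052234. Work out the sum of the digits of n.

8+0+1+3+9+5+0+5+2+2+3+4 = 42

42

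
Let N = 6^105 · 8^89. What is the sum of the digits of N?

6^105 · 8^89 = 1204731130000910087252262084245481341670954345347307673838254964089089963539318592605385940929033466189932373832171990260046965299460100241035667197573946962608128
Sum of its 163 digits: 702.

702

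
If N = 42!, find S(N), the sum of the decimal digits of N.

42! = 1405006117752879898543142606244511569936384000000000
Sum of its 52 digits: 189.

189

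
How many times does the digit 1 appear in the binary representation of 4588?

7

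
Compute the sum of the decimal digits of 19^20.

136

19^20 = 37589973457545958193355601
Sum of its 26 digits: 136.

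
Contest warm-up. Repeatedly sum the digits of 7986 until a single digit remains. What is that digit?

7+9+8+6 = 30
3+0 = 3

3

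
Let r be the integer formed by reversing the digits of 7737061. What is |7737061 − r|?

6129684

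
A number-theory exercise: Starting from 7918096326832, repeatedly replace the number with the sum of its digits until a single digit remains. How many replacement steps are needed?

3

7918096326832 → 64 → 10 → 1 (3 steps)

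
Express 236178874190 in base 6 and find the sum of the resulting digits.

45

236178874190 in base 6 is 300255444533502.
Digit sum: 3+0+0+2+5+5+4+4+4+5+3+3+5+0+2 = 45.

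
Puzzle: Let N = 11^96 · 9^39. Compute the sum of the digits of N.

549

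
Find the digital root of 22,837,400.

8

2+2+8+3+7+4+0+0 = 26
2+6 = 8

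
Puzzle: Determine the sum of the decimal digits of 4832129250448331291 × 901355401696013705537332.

173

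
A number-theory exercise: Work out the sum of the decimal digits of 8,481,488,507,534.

65

8+4+8+1+4+8+8+5+0+7+5+3+4 = 65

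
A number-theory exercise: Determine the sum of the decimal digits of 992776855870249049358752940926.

161

9+9+2+7+7+6+8+5+5+8+7+0+2+4+9+0+4+9+3+5+8+7+5+2+9+4+0+9+2+6 = 161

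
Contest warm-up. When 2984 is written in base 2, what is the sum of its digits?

2984 in base 2 is 101110101000.
Digit sum: 1+0+1+1+1+0+1+0+1+0+0+0 = 6.

6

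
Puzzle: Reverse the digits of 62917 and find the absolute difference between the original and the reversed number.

Reverse of 62917 is 71926.
|62917 − 71926| = 9009

9009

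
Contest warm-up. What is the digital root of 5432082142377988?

5+4+3+2+0+8+2+1+4+2+3+7+7+9+8+8 = 73
7+3 = 10
1+0 = 1

1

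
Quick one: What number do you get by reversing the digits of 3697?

Reversing 3697 gives 7963.

7963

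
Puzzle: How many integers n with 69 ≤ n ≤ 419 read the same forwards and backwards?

The integers in [69, 419] that read the same forwards and backwards: 77, 88, 99, 101, 111, 121, …, 404, 414.
35 qualify.

35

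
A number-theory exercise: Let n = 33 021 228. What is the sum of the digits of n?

3+3+0+2+1+2+2+8 = 21

21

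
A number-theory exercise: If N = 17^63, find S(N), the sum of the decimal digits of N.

359

17^63 = 329823842388297603127136803999476682470817199986161913402815245153916577027313
Sum of its 78 digits: 359.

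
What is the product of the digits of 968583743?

9×6×8×5×8×3×7×4×3 = 4354560

4354560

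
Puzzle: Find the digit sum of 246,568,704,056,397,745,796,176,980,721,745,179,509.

2+4+6+5+6+8+7+0+4+0+5+6+3+9+7+7+4+5+7+9+6+1+7+6+9+8+0+7+2+1+7+4+5+1+7+9+5+0+9 = 198

198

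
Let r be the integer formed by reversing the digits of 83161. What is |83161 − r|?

Reverse of 83161 is 16138.
|83161 − 16138| = 67023

67023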